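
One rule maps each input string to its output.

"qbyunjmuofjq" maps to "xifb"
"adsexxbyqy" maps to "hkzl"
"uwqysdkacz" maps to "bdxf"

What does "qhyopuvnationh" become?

xofv

The pattern: shift every letter 7 places forward in the alphabet (wrapping around), then keep only the first 4 characters.
Working it through for "qhyopuvnationh": intermediate "xofvwbcuhapvuo", final "xofv".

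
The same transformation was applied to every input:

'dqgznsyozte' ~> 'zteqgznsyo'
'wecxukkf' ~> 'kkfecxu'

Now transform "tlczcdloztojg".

ojglczcdlozt

The transformation: delete the first character, then move the last 3 characters to the front (rotate right by 3).
For "tlczcdloztojg", step one produces "lczcdloztojg"; step two turns that into "ojglczcdlozt".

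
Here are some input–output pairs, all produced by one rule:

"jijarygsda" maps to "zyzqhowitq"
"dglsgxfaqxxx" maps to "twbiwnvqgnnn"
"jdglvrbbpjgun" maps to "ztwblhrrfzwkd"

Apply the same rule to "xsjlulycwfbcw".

nizbkbosmvrsm

Rule — shift every letter 10 places backward in the alphabet (wrapping around).
So "xsjlulycwfbcw" becomes "nizbkbosmvrsm".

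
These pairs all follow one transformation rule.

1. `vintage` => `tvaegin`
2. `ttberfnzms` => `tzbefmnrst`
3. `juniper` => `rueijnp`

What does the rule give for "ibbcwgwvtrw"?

wwbbcgirtvw

The pattern: sort the characters into alphabetical order, then move the last 2 characters to the front (rotate right by 2).
Applying both steps to "ibbcwgwvtrw": "bbcgirtvwww", then "wwbbcgirtvw".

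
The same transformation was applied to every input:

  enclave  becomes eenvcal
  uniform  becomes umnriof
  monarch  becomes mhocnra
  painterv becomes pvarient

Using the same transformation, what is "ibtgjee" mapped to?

iebetjg

The transformation: take characters alternately from the front and the back (1st, last, 2nd, 2nd-last, ...).
So "ibtgjee" becomes "iebetjg".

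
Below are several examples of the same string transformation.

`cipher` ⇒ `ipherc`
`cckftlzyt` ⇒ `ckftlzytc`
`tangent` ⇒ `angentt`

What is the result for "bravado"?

In each case the input is transformed by: move the first character to the end.
So "bravado" becomes "ravadob".

ravadob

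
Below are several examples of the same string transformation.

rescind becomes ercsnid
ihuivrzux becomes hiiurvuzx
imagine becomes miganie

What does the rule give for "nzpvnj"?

The transformation: swap each adjacent pair of characters (1↔2, 3↔4, ...).
"nzpvnj" → "znvpjn".

znvpjn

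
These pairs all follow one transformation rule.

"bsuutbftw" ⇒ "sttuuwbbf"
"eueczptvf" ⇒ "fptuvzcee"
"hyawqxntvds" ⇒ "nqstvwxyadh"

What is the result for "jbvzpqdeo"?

The transformation: sort the characters into alphabetical order, then move the first 3 characters to the end (rotate left by 3).
Starting from "jbvzpqdeo": after the first operation, "bdejopqvz"; after the second, "jopqvzbde".

jopqvzbde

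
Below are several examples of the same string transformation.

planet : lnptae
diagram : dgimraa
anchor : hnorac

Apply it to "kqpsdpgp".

kpppqsdg

Rule — sort the characters into alphabetical order, then move the first 2 characters to the end (rotate left by 2).
Starting from "kqpsdpgp": after the first operation, "dgkpppqs"; after the second, "kpppqsdg".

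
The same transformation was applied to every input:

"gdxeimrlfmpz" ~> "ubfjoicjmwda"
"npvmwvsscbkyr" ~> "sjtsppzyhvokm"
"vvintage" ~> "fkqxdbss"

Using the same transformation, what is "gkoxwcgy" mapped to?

lutzdvdh

The pattern: move the first 2 characters to the end (rotate left by 2), then shift every letter 3 places backward in the alphabet (wrapping around).
"gkoxwcgy" → "oxwcgygk" → "lutzdvdh".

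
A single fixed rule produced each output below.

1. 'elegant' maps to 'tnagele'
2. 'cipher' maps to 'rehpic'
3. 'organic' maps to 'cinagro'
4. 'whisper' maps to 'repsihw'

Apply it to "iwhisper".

repsihwi

What's happening: reverse the string.
So "iwhisper" becomes "repsihwi".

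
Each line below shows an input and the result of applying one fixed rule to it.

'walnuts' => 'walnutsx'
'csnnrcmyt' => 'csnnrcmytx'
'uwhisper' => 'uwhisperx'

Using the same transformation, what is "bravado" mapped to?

bravadox

What's happening: append "x".
So "bravado" becomes "bravadox".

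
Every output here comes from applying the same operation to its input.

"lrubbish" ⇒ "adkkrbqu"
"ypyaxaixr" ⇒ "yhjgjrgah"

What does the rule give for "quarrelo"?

djaanuxz

Looking at the pairs, the operation is to move the first character to the end, then shift every letter 9 places forward in the alphabet (wrapping around).
For "quarrelo", step one produces "uarreloq"; step two turns that into "djaanuxz".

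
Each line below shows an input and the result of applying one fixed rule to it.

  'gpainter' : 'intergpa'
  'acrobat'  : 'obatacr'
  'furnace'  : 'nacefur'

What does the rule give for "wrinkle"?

nklewri

Rule — move the first 3 characters to the end (rotate left by 3).
"wrinkle" → "nklewri".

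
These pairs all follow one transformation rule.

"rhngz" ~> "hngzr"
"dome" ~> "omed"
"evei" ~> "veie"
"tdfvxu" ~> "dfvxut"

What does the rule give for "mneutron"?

Rule — move the first character to the end.
"mneutron" → "neutronm".

neutronm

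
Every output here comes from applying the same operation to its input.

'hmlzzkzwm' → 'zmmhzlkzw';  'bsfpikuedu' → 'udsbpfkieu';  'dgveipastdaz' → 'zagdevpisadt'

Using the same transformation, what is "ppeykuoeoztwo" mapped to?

toppyeukeozow

Looking at the pairs, the operation is to swap each adjacent pair of characters (1↔2, 3↔4, ...), then move the last 2 characters to the front (rotate right by 2).
Doing the same to "ppeykuoeoztwo": "toppyeukeozow".
(Check on "hmlzzkzwm": → "mhzlkzwzm" → "zmmhzlkzw" ✓)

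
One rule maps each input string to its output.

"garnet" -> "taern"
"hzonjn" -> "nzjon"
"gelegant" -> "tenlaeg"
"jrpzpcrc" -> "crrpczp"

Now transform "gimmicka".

The transformation: take characters alternately from the front and the back (1st, last, 2nd, 2nd-last, ...), then delete the first character.
"gimmicka" → "gaikmcmi" → "aikmcmi".

aikmcmi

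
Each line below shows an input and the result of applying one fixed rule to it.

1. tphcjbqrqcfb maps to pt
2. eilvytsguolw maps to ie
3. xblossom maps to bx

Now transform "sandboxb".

In each case the input is transformed by: swap each adjacent pair of characters (1↔2, 3↔4, ...), then keep only the first 2 characters.
Working it through for "sandboxb": intermediate "asdnobbx", final "as".

as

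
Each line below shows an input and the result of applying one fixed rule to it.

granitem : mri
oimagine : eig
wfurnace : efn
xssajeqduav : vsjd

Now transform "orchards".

In each case the input is transformed by: keep one character in every 3, starting at position 2 (positions 2nd, 5th, 8th, ...), then move the last character to the front.
Working it through for "orchards": intermediate "ras", final "sra".

sra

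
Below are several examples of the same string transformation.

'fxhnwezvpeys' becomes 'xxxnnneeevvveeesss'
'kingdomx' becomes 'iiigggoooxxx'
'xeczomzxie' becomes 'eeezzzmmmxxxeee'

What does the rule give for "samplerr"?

aaapppeeerrr

Each output is the input with this applied: keep every other character starting from the second (positions 2nd, 4th, 6th, ...), then repeat every character 3 times.
On "samplerr" that produces "aaapppeeerrr".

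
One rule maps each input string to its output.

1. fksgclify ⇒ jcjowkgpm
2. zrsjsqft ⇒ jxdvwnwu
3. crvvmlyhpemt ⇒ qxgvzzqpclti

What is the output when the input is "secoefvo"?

In each case the input is transformed by: move the last 2 characters to the front (rotate right by 2), then shift every letter 4 places forward in the alphabet (wrapping around).
Starting from "secoefvo": after the first operation, "vosecoef"; after the second, "zswigsij".

zswigsij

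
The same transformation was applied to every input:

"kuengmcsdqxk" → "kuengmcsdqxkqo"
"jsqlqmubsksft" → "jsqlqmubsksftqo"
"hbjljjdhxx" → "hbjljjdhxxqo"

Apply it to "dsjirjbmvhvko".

Rule — append "qo".
For "dsjirjbmvhvko" the result is "dsjirjbmvhvkoqo".

dsjirjbmvhvkoqo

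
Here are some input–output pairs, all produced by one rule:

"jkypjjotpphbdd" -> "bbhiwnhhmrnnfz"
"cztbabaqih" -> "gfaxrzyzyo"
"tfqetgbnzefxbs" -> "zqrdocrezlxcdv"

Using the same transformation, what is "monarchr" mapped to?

fpkmlypa

In each case the input is transformed by: move the last 2 characters to the front (rotate right by 2), then shift every letter 2 places backward in the alphabet (wrapping around).
Starting from "monarchr": after the first operation, "hrmonarc"; after the second, "fpkmlypa".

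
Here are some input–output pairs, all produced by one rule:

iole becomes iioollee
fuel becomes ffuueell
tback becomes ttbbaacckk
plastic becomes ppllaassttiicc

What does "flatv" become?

ffllaattvv

Rule — double every character.
Applying that to "flatv" gives "ffllaattvv".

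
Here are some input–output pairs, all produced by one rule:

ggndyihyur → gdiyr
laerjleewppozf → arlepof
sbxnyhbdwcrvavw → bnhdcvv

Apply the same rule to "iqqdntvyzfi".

The pattern: keep every other character starting from the second (positions 2nd, 4th, 6th, ...).
So "iqqdntvyzfi" becomes "qdtyf".

qdtyf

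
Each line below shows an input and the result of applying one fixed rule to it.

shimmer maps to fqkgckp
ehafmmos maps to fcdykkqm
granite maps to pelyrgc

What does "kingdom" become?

The rule is to swap each adjacent pair of characters (1↔2, 3↔4, ...), then shift every letter 2 places backward in the alphabet (wrapping around).
So "kingdom" becomes "gielmbk".

gielmbk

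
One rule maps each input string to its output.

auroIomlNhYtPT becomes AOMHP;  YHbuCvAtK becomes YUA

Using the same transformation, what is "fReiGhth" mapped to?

FIT

The pattern: keep one character in every 3, starting at position 1 (positions 1st, 4th, 7th, ...), then convert every letter to uppercase.
Applying both steps to "fReiGhth": "fit", then "FIT".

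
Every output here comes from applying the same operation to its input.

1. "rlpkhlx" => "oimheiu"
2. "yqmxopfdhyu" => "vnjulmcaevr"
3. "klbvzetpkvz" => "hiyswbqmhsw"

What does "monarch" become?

jlkxoze

The rule is to shift every letter 3 places backward in the alphabet (wrapping around).
For "monarch" the result is "jlkxoze".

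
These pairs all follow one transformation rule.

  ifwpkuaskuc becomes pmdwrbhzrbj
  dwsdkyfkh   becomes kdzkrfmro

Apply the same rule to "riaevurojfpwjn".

yphlcbyvqmwdqu

In each case the input is transformed by: shift every letter 7 places forward in the alphabet (wrapping around).
Applying that to "riaevurojfpwjn" gives "yphlcbyvqmwdqu".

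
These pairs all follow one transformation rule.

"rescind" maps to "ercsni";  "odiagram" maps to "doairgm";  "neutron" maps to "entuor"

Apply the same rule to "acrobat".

caorab

Each output is the input with this applied: swap each adjacent pair of characters (1↔2, 3↔4, ...), then delete the last character.
Starting from "acrobat": after the first operation, "caorabt"; after the second, "caorab".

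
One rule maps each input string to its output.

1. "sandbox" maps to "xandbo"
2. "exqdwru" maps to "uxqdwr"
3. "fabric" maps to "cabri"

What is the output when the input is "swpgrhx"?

What's happening: swap the first and last characters, then delete the last character.
For "swpgrhx", step one produces "xwpgrhs"; step two turns that into "xwpgrh".

xwpgrh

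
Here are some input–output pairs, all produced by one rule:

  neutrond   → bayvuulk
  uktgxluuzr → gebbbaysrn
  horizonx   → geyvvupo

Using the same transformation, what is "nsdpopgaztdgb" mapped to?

gazwwvunnkkih

The rule is to sort the characters into reverse alphabetical order, then shift every letter 7 places forward in the alphabet (wrapping around).
Working it through for "nsdpopgaztdgb": intermediate "ztspponggddba", final "gazwwvunnkkih".
(Check on "neutrond": → "utronned" → "bayvuulk" ✓)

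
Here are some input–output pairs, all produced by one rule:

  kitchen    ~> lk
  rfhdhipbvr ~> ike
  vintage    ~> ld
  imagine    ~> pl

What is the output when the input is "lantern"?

dh

The transformation: shift every letter 3 places forward in the alphabet (wrapping around), then keep one character in every 3, starting at position 2 (positions 2nd, 5th, 8th, ...).
On "lantern": the first step gives "odqwhuq", and the second then gives "dh".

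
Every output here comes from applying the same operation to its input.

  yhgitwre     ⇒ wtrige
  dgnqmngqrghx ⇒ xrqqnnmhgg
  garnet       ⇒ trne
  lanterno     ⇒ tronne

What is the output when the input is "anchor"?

The pattern: delete the first 2 characters, then sort the characters into reverse alphabetical order.
Working it through for "anchor": intermediate "chor", final "rohc".
(Check on "dgnqmngqrghx": → "nqmngqrghx" → "xrqqnnmhgg" ✓)

rohc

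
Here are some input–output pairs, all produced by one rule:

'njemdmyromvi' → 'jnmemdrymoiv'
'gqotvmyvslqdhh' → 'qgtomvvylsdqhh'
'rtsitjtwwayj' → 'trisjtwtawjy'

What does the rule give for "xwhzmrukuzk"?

wxzhrmkuzuk

The transformation: swap each adjacent pair of characters (1↔2, 3↔4, ...).
Doing the same to "xwhzmrukuzk": "wxzhrmkuzuk".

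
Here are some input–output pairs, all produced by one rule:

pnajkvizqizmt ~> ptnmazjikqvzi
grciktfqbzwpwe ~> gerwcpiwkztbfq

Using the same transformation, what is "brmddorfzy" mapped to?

Looking at the pairs, the operation is to take characters alternately from the front and the back (1st, last, 2nd, 2nd-last, ...).
On "brmddorfzy" that produces "byrzmfdrdo".

byrzmfdrdo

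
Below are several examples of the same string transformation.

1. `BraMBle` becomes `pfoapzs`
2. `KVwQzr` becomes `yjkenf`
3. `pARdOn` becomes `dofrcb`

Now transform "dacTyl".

roqhmz

The rule is to shift every letter 12 places backward in the alphabet (wrapping around), then convert every letter to lowercase.
Working it through for "dacTyl": intermediate "roqHmz", final "roqhmz".
(Check on "pARdOn": → "dOFrCb" → "dofrcb" ✓)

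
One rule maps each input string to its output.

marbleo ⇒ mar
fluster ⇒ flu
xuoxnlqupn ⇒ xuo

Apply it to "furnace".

The transformation: keep only the first 3 characters.
So "furnace" becomes "fur".

fur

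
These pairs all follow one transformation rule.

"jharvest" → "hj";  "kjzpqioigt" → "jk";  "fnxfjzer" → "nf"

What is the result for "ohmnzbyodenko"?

The pattern: swap each adjacent pair of characters (1↔2, 3↔4, ...), then keep only the first 2 characters.
For "ohmnzbyodenko" the result is "ho".

ho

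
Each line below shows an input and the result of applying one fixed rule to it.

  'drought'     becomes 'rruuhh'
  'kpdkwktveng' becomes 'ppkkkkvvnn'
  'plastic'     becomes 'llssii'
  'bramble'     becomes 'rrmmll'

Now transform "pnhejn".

What's happening: keep every other character starting from the second (positions 2nd, 4th, 6th, ...), then double every character.
"pnhejn" → "nen" → "nneenn".

nneenn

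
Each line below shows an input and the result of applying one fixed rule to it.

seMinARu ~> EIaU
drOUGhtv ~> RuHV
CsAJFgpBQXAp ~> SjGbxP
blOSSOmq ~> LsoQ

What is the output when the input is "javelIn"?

AEi

Looking at the pairs, the operation is to keep every other character starting from the second (positions 2nd, 4th, 6th, ...), then flip the case of every letter.
Starting from "javelIn": after the first operation, "aeI"; after the second, "AEi".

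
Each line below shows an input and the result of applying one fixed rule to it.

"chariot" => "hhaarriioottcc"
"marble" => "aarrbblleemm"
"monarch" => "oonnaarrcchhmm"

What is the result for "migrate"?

iiggrraatteemm

The rule is to double every character, then move the first 2 characters to the end (rotate left by 2).
Applying both steps to "migrate": "mmiiggrraattee", then "iiggrraatteemm".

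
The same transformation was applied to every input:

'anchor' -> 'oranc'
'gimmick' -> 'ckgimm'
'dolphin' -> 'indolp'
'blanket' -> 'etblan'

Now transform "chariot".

otchar

Rule — move the last 2 characters to the front (rotate right by 2), then delete the last character.
Starting from "chariot": after the first operation, "otchari"; after the second, "otchar".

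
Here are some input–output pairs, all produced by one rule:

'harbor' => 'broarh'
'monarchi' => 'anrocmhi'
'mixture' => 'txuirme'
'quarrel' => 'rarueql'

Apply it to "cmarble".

What's happening: move the first 3 characters to the end (rotate left by 3), then take characters alternately from the front and the back (1st, last, 2nd, 2nd-last, ...).
Applying both steps to "cmarble": "rblecma", then "rabmlce".

rabmlce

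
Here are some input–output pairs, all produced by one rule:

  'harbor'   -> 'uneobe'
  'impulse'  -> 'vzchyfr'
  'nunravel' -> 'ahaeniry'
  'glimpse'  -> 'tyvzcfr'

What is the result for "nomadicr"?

Rule — shift every letter 13 places forward in the alphabet (wrapping around) — i.e. ROT13.
Applying that to "nomadicr" gives "abznqvpe".

abznqvpe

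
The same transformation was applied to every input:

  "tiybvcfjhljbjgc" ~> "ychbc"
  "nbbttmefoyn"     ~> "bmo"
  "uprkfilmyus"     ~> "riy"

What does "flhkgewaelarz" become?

Rule — keep one character in every 3, starting at position 3 (positions 3rd, 6th, 9th, ...).
For "flhkgewaelarz" the result is "heer".

heer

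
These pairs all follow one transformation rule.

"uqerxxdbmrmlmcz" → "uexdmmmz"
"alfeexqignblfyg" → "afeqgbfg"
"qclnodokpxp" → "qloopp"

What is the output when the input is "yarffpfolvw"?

The pattern: keep every other character starting from the first (positions 1st, 3rd, 5th, ...).
Doing the same to "yarffpfolvw": "yrfflw".

yrfflw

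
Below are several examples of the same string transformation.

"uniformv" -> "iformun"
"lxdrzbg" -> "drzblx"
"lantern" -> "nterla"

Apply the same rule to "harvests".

rvestha

The rule is to delete the last character, then move the first 2 characters to the end (rotate left by 2).
Applying both steps to "harvests": "harvest", then "rvestha".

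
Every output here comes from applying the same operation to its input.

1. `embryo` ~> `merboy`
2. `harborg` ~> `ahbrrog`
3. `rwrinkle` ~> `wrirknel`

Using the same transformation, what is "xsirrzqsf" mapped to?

sxrizrsqf

The pattern: swap each adjacent pair of characters (1↔2, 3↔4, ...).
Applying that to "xsirrzqsf" gives "sxrizrsqf".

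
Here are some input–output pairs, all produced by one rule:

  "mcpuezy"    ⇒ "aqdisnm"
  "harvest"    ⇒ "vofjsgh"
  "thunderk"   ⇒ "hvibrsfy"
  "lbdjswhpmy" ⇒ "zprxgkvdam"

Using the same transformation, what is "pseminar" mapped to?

The rule is to shift every letter 12 places backward in the alphabet (wrapping around).
"pseminar" → "dgsawbof".

dgsawbof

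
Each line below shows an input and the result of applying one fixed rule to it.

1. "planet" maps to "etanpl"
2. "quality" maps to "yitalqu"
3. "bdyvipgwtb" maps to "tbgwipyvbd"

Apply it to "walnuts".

The rule is to swap each adjacent pair of characters (1↔2, 3↔4, ...), then reverse the string.
Working it through for "walnuts": intermediate "awnltus", final "sutlnwa".

sutlnwa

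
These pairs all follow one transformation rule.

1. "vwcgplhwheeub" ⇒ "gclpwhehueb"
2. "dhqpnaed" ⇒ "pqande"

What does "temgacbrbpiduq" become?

The rule is to swap each adjacent pair of characters (1↔2, 3↔4, ...), then delete the first 2 characters.
On "temgacbrbpiduq": the first step gives "etgmcarbpbdiqu", and the second then gives "gmcarbpbdiqu".

gmcarbpbdiqu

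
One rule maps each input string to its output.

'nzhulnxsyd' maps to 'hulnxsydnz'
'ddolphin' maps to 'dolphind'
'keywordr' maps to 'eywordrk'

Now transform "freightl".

Looking at the pairs, the operation is to swap the front and back halves of the string, then move the last 3 characters to the front (rotate right by 3).
Applying that to "freightl" gives "reightlf".

reightlf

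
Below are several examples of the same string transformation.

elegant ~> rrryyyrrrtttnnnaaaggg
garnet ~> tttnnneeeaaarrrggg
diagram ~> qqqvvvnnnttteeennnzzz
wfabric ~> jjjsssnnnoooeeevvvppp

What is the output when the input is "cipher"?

The transformation: shift every letter 13 places forward in the alphabet (wrapping around) — i.e. ROT13, then repeat every character 3 times.
Applying both steps to "cipher": "pvcure", then "pppvvvcccuuurrreee".
(Check on "elegant": → "ryrtnag" → "rrryyyrrrtttnnnaaaggg" ✓)

pppvvvcccuuurrreee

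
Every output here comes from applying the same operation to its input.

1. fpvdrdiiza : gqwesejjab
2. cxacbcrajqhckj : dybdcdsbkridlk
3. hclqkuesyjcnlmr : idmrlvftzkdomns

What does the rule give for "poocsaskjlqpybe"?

Rule — shift every letter 1 place forward in the alphabet (wrapping around).
On "poocsaskjlqpybe" that produces "qppdtbtlkmrqzcf".

qppdtbtlkmrqzcf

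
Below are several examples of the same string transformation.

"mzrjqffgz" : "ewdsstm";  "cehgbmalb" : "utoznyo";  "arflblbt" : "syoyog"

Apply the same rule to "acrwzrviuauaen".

ejmeivhnhnra

Rule — shift every letter 13 places forward in the alphabet (wrapping around) — i.e. ROT13, then delete the first 2 characters.
On "acrwzrviuauaen": the first step gives "npejmeivhnhnra", and the second then gives "ejmeivhnhnra".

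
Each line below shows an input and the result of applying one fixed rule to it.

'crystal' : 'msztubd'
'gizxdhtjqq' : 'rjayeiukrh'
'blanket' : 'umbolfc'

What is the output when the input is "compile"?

In each case the input is transformed by: swap the first and last characters, then shift every letter 1 place forward in the alphabet (wrapping around).
For "compile" the result is "fpnqjmd".

fpnqjmd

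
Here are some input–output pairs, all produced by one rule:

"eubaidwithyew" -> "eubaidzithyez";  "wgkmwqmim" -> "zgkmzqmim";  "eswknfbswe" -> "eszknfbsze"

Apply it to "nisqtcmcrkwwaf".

Rule — replace every "w" with "z".
On "nisqtcmcrkwwaf" that produces "nisqtcmcrkzzaf".

nisqtcmcrkzzaf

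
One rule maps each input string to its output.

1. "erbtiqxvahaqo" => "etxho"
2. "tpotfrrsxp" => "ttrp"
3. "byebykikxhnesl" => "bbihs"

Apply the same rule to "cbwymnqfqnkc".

cyqn

In each case the input is transformed by: keep one character in every 3, starting at position 1 (positions 1st, 4th, 7th, ...).
"cbwymnqfqnkc" → "cyqn".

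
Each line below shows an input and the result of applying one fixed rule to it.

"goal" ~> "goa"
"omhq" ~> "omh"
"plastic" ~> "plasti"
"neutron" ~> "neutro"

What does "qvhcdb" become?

Looking at the pairs, the operation is to delete the last character.
For "qvhcdb" the result is "qvhcd".

qvhcd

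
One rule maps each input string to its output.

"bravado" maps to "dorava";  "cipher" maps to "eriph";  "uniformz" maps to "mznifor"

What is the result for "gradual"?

The rule is to delete the first character, then move the last 2 characters to the front (rotate right by 2).
Starting from "gradual": after the first operation, "radual"; after the second, "alradu".

alradu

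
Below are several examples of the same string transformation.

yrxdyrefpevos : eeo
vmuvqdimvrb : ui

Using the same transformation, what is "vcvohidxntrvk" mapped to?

Each output is the input with this applied: keep only the vowels.
For "vcvohidxntrvk" the result is "oi".

oi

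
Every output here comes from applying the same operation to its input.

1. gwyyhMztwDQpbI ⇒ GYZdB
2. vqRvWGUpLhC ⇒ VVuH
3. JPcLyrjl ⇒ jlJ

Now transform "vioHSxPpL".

The transformation: keep one character in every 3, starting at position 1 (positions 1st, 4th, 7th, ...), then flip the case of every letter.
Working it through for "vioHSxPpL": intermediate "vHP", final "Vhp".
(Check on "gwyyhMztwDQpbI": → "gyzDb" → "GYZdB" ✓)

Vhp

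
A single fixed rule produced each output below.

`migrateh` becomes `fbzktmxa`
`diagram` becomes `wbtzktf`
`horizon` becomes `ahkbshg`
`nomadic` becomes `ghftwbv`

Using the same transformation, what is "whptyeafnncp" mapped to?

paimrxtyggvi

In each case the input is transformed by: shift every letter 7 places backward in the alphabet (wrapping around).
So "whptyeafnncp" becomes "paimrxtyggvi".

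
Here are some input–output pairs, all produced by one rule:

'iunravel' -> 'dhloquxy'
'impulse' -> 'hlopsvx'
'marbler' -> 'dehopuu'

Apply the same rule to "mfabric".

The transformation: sort the characters into alphabetical order, then shift every letter 3 places forward in the alphabet (wrapping around).
So "mfabric" becomes "defilpu".

defilpu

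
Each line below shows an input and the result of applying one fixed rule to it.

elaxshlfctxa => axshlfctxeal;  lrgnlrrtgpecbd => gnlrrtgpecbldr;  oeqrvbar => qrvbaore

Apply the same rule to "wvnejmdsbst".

What's happening: swap the first and last characters, then move the first 2 characters to the end (rotate left by 2).
On "wvnejmdsbst": the first step gives "tvnejmdsbsw", and the second then gives "nejmdsbswtv".

nejmdsbswtv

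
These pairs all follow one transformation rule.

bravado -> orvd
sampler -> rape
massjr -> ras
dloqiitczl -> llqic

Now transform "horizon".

noio

Looking at the pairs, the operation is to move the last character to the front, then keep every other character starting from the first (positions 1st, 3rd, 5th, ...).
On "horizon": the first step gives "nhorizo", and the second then gives "noio".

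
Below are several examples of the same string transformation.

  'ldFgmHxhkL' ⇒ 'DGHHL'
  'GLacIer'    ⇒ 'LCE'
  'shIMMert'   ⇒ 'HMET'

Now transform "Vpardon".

PRO

The transformation: keep every other character starting from the second (positions 2nd, 4th, 6th, ...), then convert every letter to uppercase.
For "Vpardon" the result is "PRO".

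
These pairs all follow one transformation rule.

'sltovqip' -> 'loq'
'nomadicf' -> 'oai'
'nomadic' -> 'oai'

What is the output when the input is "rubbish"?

In each case the input is transformed by: delete the last character, then keep every other character starting from the second (positions 2nd, 4th, 6th, ...).
Working it through for "rubbish": intermediate "rubbis", final "ubs".
(Check on "nomadic": → "nomadi" → "oai" ✓)

ubs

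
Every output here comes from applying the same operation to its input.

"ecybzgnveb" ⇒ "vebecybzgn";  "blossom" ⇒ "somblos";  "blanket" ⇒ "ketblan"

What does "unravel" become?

velunra

Looking at the pairs, the operation is to move the last 3 characters to the front (rotate right by 3).
For "unravel" the result is "velunra".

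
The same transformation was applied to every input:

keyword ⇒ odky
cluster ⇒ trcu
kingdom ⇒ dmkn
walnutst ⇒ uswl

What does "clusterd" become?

The transformation: keep every other character starting from the first (positions 1st, 3rd, 5th, ...), then swap the front and back halves of the string.
Working it through for "clusterd": intermediate "cutr", final "trcu".

trcu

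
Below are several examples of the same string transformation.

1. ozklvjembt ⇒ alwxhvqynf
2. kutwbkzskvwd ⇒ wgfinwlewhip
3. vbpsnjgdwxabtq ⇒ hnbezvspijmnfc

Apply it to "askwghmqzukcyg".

mewistyclgwoks

Each output is the input with this applied: shift every letter 12 places forward in the alphabet (wrapping around).
So "askwghmqzukcyg" becomes "mewistyclgwoks".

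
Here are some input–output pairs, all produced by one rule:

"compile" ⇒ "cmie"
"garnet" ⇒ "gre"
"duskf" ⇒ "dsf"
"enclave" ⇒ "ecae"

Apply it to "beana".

The rule is to keep every other character starting from the first (positions 1st, 3rd, 5th, ...).
"beana" → "baa".

baa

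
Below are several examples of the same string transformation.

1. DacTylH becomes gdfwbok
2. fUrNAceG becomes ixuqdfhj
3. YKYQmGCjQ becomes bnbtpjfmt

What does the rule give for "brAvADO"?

Each output is the input with this applied: shift every letter 3 places forward in the alphabet (wrapping around), then convert every letter to lowercase.
Applying both steps to "brAvADO": "euDyDGR", then "eudydgr".
(Check on "fUrNAceG": → "iXuQDfhJ" → "ixuqdfhj" ✓)

eudydgr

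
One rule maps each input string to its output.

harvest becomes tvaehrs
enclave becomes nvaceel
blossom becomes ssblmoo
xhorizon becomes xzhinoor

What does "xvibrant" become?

Each output is the input with this applied: sort the characters into alphabetical order, then move the last 2 characters to the front (rotate right by 2).
"xvibrant" → "abinrtvx" → "vxabinrt".

vxabinrt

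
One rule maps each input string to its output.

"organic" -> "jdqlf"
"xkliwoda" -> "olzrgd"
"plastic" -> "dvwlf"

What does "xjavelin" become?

dyholq

The rule is to delete the first 2 characters, then shift every letter 3 places forward in the alphabet (wrapping around).
Working it through for "xjavelin": intermediate "avelin", final "dyholq".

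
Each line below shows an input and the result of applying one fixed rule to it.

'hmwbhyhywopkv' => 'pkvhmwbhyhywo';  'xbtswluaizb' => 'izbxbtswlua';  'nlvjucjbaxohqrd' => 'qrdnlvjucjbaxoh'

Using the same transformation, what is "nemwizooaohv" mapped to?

ohvnemwizooa

In each case the input is transformed by: move the last 3 characters to the front (rotate right by 3).
Applying that to "nemwizooaohv" gives "ohvnemwizooa".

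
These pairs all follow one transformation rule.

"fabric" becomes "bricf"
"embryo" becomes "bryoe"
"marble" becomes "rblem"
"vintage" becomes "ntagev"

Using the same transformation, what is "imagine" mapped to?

The transformation: move the first character to the end, then delete the first character.
Applying both steps to "imagine": "maginei", then "aginei".

aginei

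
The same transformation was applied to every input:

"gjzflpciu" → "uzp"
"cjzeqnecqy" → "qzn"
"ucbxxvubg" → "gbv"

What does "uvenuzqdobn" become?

oez

What's happening: keep one character in every 3, starting at position 3 (positions 3rd, 6th, 9th, ...), then move the last character to the front.
On "uvenuzqdobn": the first step gives "ezo", and the second then gives "oez".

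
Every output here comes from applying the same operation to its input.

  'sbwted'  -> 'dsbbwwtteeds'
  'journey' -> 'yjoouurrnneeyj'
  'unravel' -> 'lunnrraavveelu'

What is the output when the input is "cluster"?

rclluusstteerc

In each case the input is transformed by: double every character, then swap the first and last characters.
Applying both steps to "cluster": "cclluusstteerr", then "rclluusstteerc".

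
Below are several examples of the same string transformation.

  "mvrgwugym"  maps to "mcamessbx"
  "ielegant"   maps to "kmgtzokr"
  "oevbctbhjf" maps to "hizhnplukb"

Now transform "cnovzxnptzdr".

bfdtvzfjxitu

Each output is the input with this applied: shift every letter 6 places forward in the alphabet (wrapping around), then move the first 3 characters to the end (rotate left by 3).
Starting from "cnovzxnptzdr": after the first operation, "itubfdtvzfjx"; after the second, "bfdtvzfjxitu".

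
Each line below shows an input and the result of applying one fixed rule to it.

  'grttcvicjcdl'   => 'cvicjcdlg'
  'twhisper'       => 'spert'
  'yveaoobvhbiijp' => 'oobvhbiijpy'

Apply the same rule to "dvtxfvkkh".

fvkkhd

The transformation: move the first character to the end, then delete the first 3 characters.
Applying both steps to "dvtxfvkkh": "vtxfvkkhd", then "fvkkhd".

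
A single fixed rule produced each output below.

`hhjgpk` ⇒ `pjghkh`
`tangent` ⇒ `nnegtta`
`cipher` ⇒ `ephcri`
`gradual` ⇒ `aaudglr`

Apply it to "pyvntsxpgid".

ivgnptxspdy

The pattern: take characters alternately from the front and the back (1st, last, 2nd, 2nd-last, ...), then move the first 3 characters to the end (rotate left by 3).
For "pyvntsxpgid", step one produces "pdyivgnptxs"; step two turns that into "ivgnptxspdy".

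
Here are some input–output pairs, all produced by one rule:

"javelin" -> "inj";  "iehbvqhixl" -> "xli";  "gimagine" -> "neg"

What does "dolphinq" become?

nqd

The transformation: move the last 2 characters to the front (rotate right by 2), then keep only the first 3 characters.
Working it through for "dolphinq": intermediate "nqdolphi", final "nqd".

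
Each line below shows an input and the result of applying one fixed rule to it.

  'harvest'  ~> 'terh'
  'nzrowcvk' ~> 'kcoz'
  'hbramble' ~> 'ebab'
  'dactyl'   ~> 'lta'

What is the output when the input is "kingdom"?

mdnk

The pattern: reverse the string, then keep every other character starting from the first (positions 1st, 3rd, 5th, ...).
On "kingdom": the first step gives "modgnik", and the second then gives "mdnk".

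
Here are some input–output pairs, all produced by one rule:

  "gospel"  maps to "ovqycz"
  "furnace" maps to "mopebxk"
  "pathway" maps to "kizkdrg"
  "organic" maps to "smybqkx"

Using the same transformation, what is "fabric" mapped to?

The transformation: move the last 2 characters to the front (rotate right by 2), then shift every letter 10 places forward in the alphabet (wrapping around).
"fabric" → "icfabr" → "smpklb".
(Check on "pathway": → "aypathw" → "kizkdrg" ✓)

smpklb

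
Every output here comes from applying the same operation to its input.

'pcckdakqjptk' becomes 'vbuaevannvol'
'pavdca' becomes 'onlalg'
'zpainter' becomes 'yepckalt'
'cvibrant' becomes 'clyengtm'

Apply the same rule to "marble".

Each output is the input with this applied: swap the front and back halves of the string, then shift every letter 11 places forward in the alphabet (wrapping around).
Starting from "marble": after the first operation, "blemar"; after the second, "mwpxlc".

mwpxlc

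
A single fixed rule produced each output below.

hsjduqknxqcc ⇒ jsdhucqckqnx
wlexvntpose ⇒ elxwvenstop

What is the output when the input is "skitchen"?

Each output is the input with this applied: move the first 2 characters to the end (rotate left by 2), then take characters alternately from the front and the back (1st, last, 2nd, 2nd-last, ...).
On "skitchen": the first step gives "itchensk", and the second then gives "iktscnhe".

iktscnhe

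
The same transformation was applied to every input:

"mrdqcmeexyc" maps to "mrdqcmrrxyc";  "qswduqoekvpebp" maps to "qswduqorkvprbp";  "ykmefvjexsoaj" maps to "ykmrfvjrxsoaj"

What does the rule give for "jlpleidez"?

Rule — replace every "e" with "r".
On "jlpleidez" that produces "jlplridrz".

jlplridrz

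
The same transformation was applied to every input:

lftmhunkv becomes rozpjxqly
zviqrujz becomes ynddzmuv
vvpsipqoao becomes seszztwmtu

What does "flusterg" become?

The transformation: shift every letter 4 places forward in the alphabet (wrapping around), then move the last 3 characters to the front (rotate right by 3).
On "flusterg": the first step gives "jpywxivk", and the second then gives "ivkjpywx".

ivkjpywx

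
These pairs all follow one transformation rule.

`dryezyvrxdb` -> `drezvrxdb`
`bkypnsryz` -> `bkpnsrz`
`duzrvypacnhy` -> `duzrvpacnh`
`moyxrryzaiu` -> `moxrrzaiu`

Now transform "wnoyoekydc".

Looking at the pairs, the operation is to remove every "y".
Doing the same to "wnoyoekydc": "wnooekdc".

wnooekdc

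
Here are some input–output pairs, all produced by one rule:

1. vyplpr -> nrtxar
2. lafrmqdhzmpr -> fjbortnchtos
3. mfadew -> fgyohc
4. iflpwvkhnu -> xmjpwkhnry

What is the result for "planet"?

pgvrnc

Looking at the pairs, the operation is to swap the front and back halves of the string, then shift every letter 2 places forward in the alphabet (wrapping around).
On "planet" that produces "pgvrnc".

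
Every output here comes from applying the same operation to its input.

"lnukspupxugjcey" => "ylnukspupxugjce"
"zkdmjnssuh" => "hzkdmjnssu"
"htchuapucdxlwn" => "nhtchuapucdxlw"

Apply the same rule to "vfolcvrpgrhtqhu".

uvfolcvrpgrhtqh

In each case the input is transformed by: move the last character to the front.
Applying that to "vfolcvrpgrhtqhu" gives "uvfolcvrpgrhtqh".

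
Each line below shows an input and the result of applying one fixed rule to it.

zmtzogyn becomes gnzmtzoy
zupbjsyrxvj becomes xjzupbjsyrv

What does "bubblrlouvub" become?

vbbubblrlouu

The transformation: move the last 2 characters to the front (rotate right by 2), then swap the first and last characters.
Doing the same to "bubblrlouvub": "vbbubblrlouu".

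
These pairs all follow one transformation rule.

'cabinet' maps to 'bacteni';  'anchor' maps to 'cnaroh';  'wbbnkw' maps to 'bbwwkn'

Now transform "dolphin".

The pattern: move the first 3 characters to the end (rotate left by 3), then reverse the string.
On "dolphin": the first step gives "phindol", and the second then gives "lodnihp".

lodnihp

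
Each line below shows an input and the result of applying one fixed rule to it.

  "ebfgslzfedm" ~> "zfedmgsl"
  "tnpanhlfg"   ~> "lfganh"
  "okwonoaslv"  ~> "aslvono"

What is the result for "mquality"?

tyali

Looking at the pairs, the operation is to delete the first 3 characters, then move the first 3 characters to the end (rotate left by 3).
Applying both steps to "mquality": "ality", then "tyali".
(Check on "okwonoaslv": → "onoaslv" → "aslvono" ✓)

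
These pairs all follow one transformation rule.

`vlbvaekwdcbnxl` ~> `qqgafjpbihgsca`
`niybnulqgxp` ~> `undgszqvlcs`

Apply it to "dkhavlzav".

apmfaqefi

Each output is the input with this applied: swap the first and last characters, then shift every letter 5 places forward in the alphabet (wrapping around).
Applying both steps to "dkhavlzav": "vkhavlzad", then "apmfaqefi".
(Check on "niybnulqgxp": → "piybnulqgxn" → "undgszqvlcs" ✓)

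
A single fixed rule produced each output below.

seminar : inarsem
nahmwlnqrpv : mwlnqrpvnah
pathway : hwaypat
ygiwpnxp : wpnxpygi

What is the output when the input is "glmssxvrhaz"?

ssxvrhazglm

What's happening: move the first 3 characters to the end (rotate left by 3).
So "glmssxvrhaz" becomes "ssxvrhazglm".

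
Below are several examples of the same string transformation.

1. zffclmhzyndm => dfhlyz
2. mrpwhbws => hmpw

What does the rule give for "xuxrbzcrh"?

bchxx

The transformation: keep every other character starting from the first (positions 1st, 3rd, 5th, ...), then sort the characters into alphabetical order.
Applying that to "xuxrbzcrh" gives "bchxx".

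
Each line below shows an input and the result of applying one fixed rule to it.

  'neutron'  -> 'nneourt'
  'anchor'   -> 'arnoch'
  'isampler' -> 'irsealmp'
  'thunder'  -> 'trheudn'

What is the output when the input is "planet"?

Looking at the pairs, the operation is to take characters alternately from the front and the back (1st, last, 2nd, 2nd-last, ...).
"planet" → "ptlean".

ptlean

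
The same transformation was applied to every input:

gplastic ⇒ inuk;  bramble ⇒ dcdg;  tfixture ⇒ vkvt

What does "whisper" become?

The transformation: keep every other character starting from the first (positions 1st, 3rd, 5th, ...), then shift every letter 2 places forward in the alphabet (wrapping around).
Working it through for "whisper": intermediate "wipr", final "ykrt".

ykrt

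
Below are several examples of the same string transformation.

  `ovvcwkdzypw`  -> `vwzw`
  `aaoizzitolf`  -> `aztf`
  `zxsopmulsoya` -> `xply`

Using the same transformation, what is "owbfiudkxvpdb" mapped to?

wikp

In each case the input is transformed by: keep one character in every 3, starting at position 2 (positions 2nd, 5th, 8th, ...).
So "owbfiudkxvpdb" becomes "wikp".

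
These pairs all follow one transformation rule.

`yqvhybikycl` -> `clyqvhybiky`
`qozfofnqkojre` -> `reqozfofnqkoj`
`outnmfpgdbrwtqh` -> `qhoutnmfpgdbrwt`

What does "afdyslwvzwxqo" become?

qoafdyslwvzwx

The rule is to move the last 2 characters to the front (rotate right by 2).
For "afdyslwvzwxqo" the result is "qoafdyslwvzwx".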